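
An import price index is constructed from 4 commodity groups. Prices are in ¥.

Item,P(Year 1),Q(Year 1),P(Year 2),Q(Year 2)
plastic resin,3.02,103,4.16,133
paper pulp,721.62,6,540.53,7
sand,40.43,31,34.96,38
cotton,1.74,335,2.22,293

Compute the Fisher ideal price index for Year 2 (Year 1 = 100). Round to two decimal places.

Laspeyres component (base-period weights):
ΣP(Year 2)Q(Year 1) = 4.16×103 + 540.53×6 + 34.96×31 + 2.22×335 = 428.48 + 3243.18 + 1083.76 + 743.7 = 5499.12
ΣP(Year 1)Q(Year 1) = 3.02×103 + 721.62×6 + 40.43×31 + 1.74×335 = 311.06 + 4329.72 + 1253.33 + 582.9 = 6477.01
L = 5499.12 / 6477.01 × 100 = 84.9021
Paasche component (current-period weights):
ΣP(Year 2)Q(Year 2) = 4.16×133 + 540.53×7 + 34.96×38 + 2.22×293 = 553.28 + 3783.71 + 1328.48 + 650.46 = 6315.93
ΣP(Year 1)Q(Year 2) = 3.02×133 + 721.62×7 + 40.43×38 + 1.74×293 = 401.66 + 5051.34 + 1536.34 + 509.82 = 7499.16
P = 6315.93 / 7499.16 × 100 = 84.2218
Fisher = √(L × P) = √(84.9021 × 84.2218) = 84.5613

84.56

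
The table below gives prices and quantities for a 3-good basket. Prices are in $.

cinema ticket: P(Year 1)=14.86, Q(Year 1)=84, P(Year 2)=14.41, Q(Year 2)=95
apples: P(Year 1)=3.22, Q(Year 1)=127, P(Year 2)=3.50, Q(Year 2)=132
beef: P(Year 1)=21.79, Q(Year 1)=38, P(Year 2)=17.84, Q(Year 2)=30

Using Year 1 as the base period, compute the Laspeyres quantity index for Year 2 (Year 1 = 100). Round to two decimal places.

Laspeyres quantity index uses base-period prices as weights.
ΣP(Year 1)·Q(Year 2) = 14.86×95 + 3.22×132 + 21.79×30 = 1411.7 + 425.04 + 653.7 = 2490.44
ΣP(Year 1)·Q(Year 1) = 14.86×84 + 3.22×127 + 21.79×38 = 1248.24 + 408.94 + 828.02 = 2485.2
Index = 2490.44 / 2485.2 × 100 = 100.2108

100.21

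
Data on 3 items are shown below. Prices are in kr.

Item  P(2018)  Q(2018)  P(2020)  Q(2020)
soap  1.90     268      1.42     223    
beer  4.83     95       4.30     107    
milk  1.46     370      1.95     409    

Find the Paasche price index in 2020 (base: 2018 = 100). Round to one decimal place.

Paasche price index uses current-period quantities as weights.
ΣP(2020)·Q(2020) = 1.42×223 + 4.30×107 + 1.95×409 = 316.66 + 460.1 + 797.55 = 1574.31
ΣP(2018)·Q(2020) = 1.90×223 + 4.83×107 + 1.46×409 = 423.7 + 516.81 + 597.14 = 1537.65
Index = 1574.31 / 1537.65 × 100 = 102.3842

102.4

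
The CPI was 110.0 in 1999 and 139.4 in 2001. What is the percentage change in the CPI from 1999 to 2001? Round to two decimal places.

Change = (139.4 − 110.0) / 110.0 × 100
       = 29.4 / 110.0 × 100 = 26.7273%

26.73%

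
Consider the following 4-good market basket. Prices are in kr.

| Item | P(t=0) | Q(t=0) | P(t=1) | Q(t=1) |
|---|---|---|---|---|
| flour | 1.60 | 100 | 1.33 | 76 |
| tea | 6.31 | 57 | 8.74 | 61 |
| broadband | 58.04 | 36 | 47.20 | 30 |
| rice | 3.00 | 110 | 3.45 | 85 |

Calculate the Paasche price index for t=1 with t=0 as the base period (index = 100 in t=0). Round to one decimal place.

93.6

Paasche price index uses current-period quantities as weights.
ΣP(t=1)·Q(t=1) = 1.33×76 + 8.74×61 + 47.20×30 + 3.45×85 = 101.08 + 533.14 + 1416 + 293.25 = 2343.47
ΣP(t=0)·Q(t=1) = 1.60×76 + 6.31×61 + 58.04×30 + 3.00×85 = 121.6 + 384.91 + 1741.2 + 255 = 2502.71
Index = 2343.47 / 2502.71 × 100 = 93.6373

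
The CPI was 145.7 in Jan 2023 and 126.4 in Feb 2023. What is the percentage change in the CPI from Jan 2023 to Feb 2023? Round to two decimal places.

Change = (126.4 − 145.7) / 145.7 × 100
       = -19.3 / 145.7 × 100 = -13.2464%

-13.25%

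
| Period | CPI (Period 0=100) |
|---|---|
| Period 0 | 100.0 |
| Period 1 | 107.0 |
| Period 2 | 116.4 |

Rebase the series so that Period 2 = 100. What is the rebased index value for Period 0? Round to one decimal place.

85.9

Rebased(Period 0) = 100.0 / 116.4 × 100 = 85.9107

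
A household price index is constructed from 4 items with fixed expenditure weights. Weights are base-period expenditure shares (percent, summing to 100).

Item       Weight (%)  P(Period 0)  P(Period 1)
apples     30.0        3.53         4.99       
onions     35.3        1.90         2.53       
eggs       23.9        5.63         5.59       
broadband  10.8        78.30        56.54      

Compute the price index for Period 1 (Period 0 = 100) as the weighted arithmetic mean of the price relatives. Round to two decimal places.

apples: 30.0 × (4.99/3.53) = 30.0 × 1.413598 = 42.4079
onions: 35.3 × (2.53/1.90) = 35.3 × 1.331579 = 47.0047
eggs: 23.9 × (5.59/5.63) = 23.9 × 0.992895 = 23.7302
broadband: 10.8 × (56.54/78.30) = 10.8 × 0.722095 = 7.7986
Index = Σ wᵢ·(p₁ᵢ/p₀ᵢ) = 42.4079 + 47.0047 + 23.7302 + 7.7986 = 120.9415

120.94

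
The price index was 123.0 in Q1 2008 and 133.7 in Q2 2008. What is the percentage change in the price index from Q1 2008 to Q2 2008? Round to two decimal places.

Change = (133.7 − 123.0) / 123.0 × 100
       = 10.7 / 123.0 × 100 = 8.6992%

8.70%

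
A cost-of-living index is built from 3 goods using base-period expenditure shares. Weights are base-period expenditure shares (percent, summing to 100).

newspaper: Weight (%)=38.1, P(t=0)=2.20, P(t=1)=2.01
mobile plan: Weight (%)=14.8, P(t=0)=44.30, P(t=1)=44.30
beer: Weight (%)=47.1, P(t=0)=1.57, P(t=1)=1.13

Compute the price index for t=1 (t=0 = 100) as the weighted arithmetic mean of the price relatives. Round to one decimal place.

83.5

newspaper: 38.1 × (2.01/2.20) = 38.1 × 0.913636 = 34.8095
mobile plan: 14.8 × (44.30/44.30) = 14.8 × 1.000000 = 14.8000
beer: 47.1 × (1.13/1.57) = 47.1 × 0.719745 = 33.9000
Index = Σ wᵢ·(p₁ᵢ/p₀ᵢ) = 34.8095 + 14.8000 + 33.9000 = 83.5095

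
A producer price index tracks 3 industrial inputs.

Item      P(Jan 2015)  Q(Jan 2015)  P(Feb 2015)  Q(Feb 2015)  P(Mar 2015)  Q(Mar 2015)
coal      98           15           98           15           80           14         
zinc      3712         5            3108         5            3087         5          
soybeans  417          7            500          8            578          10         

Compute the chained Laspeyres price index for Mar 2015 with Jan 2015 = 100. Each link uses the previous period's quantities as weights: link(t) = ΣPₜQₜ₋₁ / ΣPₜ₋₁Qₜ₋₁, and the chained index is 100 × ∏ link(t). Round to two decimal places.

90.43

Link Jan 2015→Feb 2015:
ΣP(Feb 2015)Q(Jan 2015) = 98×15 + 3108×5 + 500×7 = 1470 + 15540 + 3500 = 20510
ΣP(Jan 2015)Q(Jan 2015) = 98×15 + 3712×5 + 417×7 = 1470 + 18560 + 2919 = 22949
link = 20510/22949 = 0.893721
Link Feb 2015→Mar 2015:
ΣP(Mar 2015)Q(Feb 2015) = 80×15 + 3087×5 + 578×8 = 1200 + 15435 + 4624 = 21259
ΣP(Feb 2015)Q(Feb 2015) = 98×15 + 3108×5 + 500×8 = 1470 + 15540 + 4000 = 21010
link = 21259/21010 = 1.011851
Chained index = 100 × 0.893721 × 1.011851 = 90.4313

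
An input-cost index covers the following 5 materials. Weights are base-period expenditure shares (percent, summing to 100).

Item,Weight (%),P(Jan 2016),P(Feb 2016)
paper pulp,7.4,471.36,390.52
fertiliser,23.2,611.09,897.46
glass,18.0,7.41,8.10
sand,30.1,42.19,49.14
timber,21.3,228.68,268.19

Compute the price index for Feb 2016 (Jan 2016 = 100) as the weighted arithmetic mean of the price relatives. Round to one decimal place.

119.9

paper pulp: 7.4 × (390.52/471.36) = 7.4 × 0.828496 = 6.1309
fertiliser: 23.2 × (897.46/611.09) = 23.2 × 1.468622 = 34.0720
glass: 18.0 × (8.10/7.41) = 18.0 × 1.093117 = 19.6761
sand: 30.1 × (49.14/42.19) = 30.1 × 1.164731 = 35.0584
timber: 21.3 × (268.19/228.68) = 21.3 × 1.172774 = 24.9801
Index = Σ wᵢ·(p₁ᵢ/p₀ᵢ) = 6.1309 + 34.0720 + 19.6761 + 35.0584 + 24.9801 = 119.9175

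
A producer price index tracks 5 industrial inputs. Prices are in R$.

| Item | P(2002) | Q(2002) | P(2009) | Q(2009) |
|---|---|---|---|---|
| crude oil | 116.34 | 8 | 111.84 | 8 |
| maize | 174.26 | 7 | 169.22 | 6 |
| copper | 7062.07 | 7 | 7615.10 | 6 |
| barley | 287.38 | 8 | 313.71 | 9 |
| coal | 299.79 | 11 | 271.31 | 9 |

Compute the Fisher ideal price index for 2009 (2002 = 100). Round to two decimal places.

Laspeyres component (base-period weights):
ΣP(2009)Q(2002) = 111.84×8 + 169.22×7 + 7615.10×7 + 313.71×8 + 271.31×11 = 894.72 + 1184.54 + 53305.7 + 2509.68 + 2984.41 = 60879.05
ΣP(2002)Q(2002) = 116.34×8 + 174.26×7 + 7062.07×7 + 287.38×8 + 299.79×11 = 930.72 + 1219.82 + 49434.49 + 2299.04 + 3297.69 = 57181.76
L = 60879.05 / 57181.76 × 100 = 106.4659
Paasche component (current-period weights):
ΣP(2009)Q(2009) = 111.84×8 + 169.22×6 + 7615.10×6 + 313.71×9 + 271.31×9 = 894.72 + 1015.32 + 45690.6 + 2823.39 + 2441.79 = 52865.82
ΣP(2002)Q(2009) = 116.34×8 + 174.26×6 + 7062.07×6 + 287.38×9 + 299.79×9 = 930.72 + 1045.56 + 42372.42 + 2586.42 + 2698.11 = 49633.23
P = 52865.82 / 49633.23 × 100 = 106.5130
Fisher = √(L × P) = √(106.4659 × 106.5130) = 106.4894

106.49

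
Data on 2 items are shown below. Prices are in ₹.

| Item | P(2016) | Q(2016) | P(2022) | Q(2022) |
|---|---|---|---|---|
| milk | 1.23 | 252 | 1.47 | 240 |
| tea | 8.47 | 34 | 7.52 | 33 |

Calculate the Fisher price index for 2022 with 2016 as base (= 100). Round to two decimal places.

Laspeyres component (base-period weights):
ΣP(2022)Q(2016) = 1.47×252 + 7.52×34 = 370.44 + 255.68 = 626.12
ΣP(2016)Q(2016) = 1.23×252 + 8.47×34 = 309.96 + 287.98 = 597.94
L = 626.12 / 597.94 × 100 = 104.7128
Paasche component (current-period weights):
ΣP(2022)Q(2022) = 1.47×240 + 7.52×33 = 352.8 + 248.16 = 600.96
ΣP(2016)Q(2022) = 1.23×240 + 8.47×33 = 295.2 + 279.51 = 574.71
P = 600.96 / 574.71 × 100 = 104.5675
Fisher = √(L × P) = √(104.7128 × 104.5675) = 104.6402

104.64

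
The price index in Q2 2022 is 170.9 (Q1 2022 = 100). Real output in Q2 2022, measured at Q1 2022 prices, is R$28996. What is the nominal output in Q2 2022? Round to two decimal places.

49554.16

Nominal = Real × (Index/100) = 28996 × (170.9/100)
        = 28996 × 1.709 = 49554.1640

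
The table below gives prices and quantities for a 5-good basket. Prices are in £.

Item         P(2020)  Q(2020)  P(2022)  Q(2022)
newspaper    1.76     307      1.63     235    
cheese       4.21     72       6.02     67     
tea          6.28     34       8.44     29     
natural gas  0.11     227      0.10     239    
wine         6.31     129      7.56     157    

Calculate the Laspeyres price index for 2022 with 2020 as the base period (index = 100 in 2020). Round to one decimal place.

Laspeyres price index uses base-period quantities as weights.
ΣP(2022)·Q(2020) = 1.63×307 + 6.02×72 + 8.44×34 + 0.10×227 + 7.56×129 = 500.41 + 433.44 + 286.96 + 22.7 + 975.24 = 2218.75
ΣP(2020)·Q(2020) = 1.76×307 + 4.21×72 + 6.28×34 + 0.11×227 + 6.31×129 = 540.32 + 303.12 + 213.52 + 24.97 + 813.99 = 1895.92
Index = 2218.75 / 1895.92 × 100 = 117.0276

117.0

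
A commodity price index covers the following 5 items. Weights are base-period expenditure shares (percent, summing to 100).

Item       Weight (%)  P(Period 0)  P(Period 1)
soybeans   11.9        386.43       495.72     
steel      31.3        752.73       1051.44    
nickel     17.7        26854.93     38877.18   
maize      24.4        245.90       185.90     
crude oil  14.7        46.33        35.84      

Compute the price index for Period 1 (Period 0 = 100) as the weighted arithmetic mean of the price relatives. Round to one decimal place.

soybeans: 11.9 × (495.72/386.43) = 11.9 × 1.282820 = 15.2656
steel: 31.3 × (1051.44/752.73) = 31.3 × 1.396836 = 43.7210
nickel: 17.7 × (38877.18/26854.93) = 17.7 × 1.447674 = 25.6238
maize: 24.4 × (185.90/245.90) = 24.4 × 0.755998 = 18.4464
crude oil: 14.7 × (35.84/46.33) = 14.7 × 0.773581 = 11.3716
Index = Σ wᵢ·(p₁ᵢ/p₀ᵢ) = 15.2656 + 43.7210 + 25.6238 + 18.4464 + 11.3716 = 114.4283

114.4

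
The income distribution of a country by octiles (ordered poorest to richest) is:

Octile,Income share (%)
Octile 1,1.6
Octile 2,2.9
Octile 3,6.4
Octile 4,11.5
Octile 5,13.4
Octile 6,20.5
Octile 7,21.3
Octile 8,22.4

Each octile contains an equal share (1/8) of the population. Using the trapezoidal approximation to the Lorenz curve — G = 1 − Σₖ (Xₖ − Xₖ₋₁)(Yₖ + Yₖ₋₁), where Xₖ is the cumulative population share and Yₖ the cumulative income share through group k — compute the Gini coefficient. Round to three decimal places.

Cumulative income shares Yₖ: 0.0160, 0.0450, 0.1090, 0.2240, 0.3580, 0.5630, 0.7760, 1.0000
Σ (Xₖ−Xₖ₋₁)(Yₖ+Yₖ₋₁) = (1/8)(0.0160+0.0000) + (1/8)(0.0450+0.0160) + (1/8)(0.1090+0.0450) + (1/8)(0.2240+0.1090) + (1/8)(0.3580+0.2240) + (1/8)(0.5630+0.3580) + (1/8)(0.7760+0.5630) + (1/8)(1.0000+0.7760)
  = 0.0020 + 0.0076 + 0.0192 + 0.0416 + 0.0727 + 0.1151 + 0.1674 + 0.2220 = 0.6477
G = 1 − 0.6477 = 0.3523

0.352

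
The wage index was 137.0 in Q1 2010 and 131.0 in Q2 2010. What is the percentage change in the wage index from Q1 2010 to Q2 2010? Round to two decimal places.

Change = (131.0 − 137.0) / 137.0 × 100
       = -6.0 / 137.0 × 100 = -4.3796%

-4.38%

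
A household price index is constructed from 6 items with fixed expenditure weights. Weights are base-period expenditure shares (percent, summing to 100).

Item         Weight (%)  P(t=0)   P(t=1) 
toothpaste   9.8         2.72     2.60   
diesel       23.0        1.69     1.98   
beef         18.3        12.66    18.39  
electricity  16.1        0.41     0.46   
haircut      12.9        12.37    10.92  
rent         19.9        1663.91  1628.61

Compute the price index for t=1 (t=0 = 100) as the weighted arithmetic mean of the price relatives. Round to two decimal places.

111.83

toothpaste: 9.8 × (2.60/2.72) = 9.8 × 0.955882 = 9.3676
diesel: 23.0 × (1.98/1.69) = 23.0 × 1.171598 = 26.9467
beef: 18.3 × (18.39/12.66) = 18.3 × 1.452607 = 26.5827
electricity: 16.1 × (0.46/0.41) = 16.1 × 1.121951 = 18.0634
haircut: 12.9 × (10.92/12.37) = 12.9 × 0.882781 = 11.3879
rent: 19.9 × (1628.61/1663.91) = 19.9 × 0.978785 = 19.4778
Index = Σ wᵢ·(p₁ᵢ/p₀ᵢ) = 9.3676 + 26.9467 + 26.5827 + 18.0634 + 11.3879 + 19.4778 = 111.8262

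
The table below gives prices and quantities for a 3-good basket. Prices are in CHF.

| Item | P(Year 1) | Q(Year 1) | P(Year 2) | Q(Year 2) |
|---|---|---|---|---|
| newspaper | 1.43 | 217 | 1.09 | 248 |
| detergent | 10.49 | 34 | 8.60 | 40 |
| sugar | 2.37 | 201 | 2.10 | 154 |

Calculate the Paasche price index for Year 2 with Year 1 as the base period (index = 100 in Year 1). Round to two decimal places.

82.31

Paasche price index uses current-period quantities as weights.
ΣP(Year 2)·Q(Year 2) = 1.09×248 + 8.60×40 + 2.10×154 = 270.32 + 344 + 323.4 = 937.72
ΣP(Year 1)·Q(Year 2) = 1.43×248 + 10.49×40 + 2.37×154 = 354.64 + 419.6 + 364.98 = 1139.22
Index = 937.72 / 1139.22 × 100 = 82.3125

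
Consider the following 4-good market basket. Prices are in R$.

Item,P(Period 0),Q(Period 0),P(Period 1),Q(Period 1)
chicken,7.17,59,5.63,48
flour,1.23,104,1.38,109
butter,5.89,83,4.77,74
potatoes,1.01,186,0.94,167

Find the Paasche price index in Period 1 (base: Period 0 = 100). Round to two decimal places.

Paasche price index uses current-period quantities as weights.
ΣP(Period 1)·Q(Period 1) = 5.63×48 + 1.38×109 + 4.77×74 + 0.94×167 = 270.24 + 150.42 + 352.98 + 156.98 = 930.62
ΣP(Period 0)·Q(Period 1) = 7.17×48 + 1.23×109 + 5.89×74 + 1.01×167 = 344.16 + 134.07 + 435.86 + 168.67 = 1082.76
Index = 930.62 / 1082.76 × 100 = 85.9489

85.95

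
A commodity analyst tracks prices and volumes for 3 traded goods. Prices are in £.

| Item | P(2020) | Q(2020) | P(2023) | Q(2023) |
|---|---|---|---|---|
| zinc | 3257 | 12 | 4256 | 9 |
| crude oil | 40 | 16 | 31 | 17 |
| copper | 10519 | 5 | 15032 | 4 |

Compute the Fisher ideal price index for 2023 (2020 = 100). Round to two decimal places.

137.29

Laspeyres component (base-period weights):
ΣP(2023)Q(2020) = 4256×12 + 31×16 + 15032×5 = 51072 + 496 + 75160 = 126728
ΣP(2020)Q(2020) = 3257×12 + 40×16 + 10519×5 = 39084 + 640 + 52595 = 92319
L = 126728 / 92319 × 100 = 137.2719
Paasche component (current-period weights):
ΣP(2023)Q(2023) = 4256×9 + 31×17 + 15032×4 = 38304 + 527 + 60128 = 98959
ΣP(2020)Q(2023) = 3257×9 + 40×17 + 10519×4 = 29313 + 680 + 42076 = 72069
P = 98959 / 72069 × 100 = 137.3115
Fisher = √(L × P) = √(137.2719 × 137.3115) = 137.2917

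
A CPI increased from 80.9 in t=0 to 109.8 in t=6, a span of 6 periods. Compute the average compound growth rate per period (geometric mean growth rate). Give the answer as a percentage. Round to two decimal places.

Growth factor = (109.8/80.9)^(1/6) = (1.357231)^(1/6) = 1.052226
Growth rate = 1.052226 − 1 = 0.052226 = 5.2226%

5.22%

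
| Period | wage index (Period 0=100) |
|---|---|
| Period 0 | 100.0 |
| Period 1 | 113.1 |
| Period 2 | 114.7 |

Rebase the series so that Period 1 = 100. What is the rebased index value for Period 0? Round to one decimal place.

88.4

Rebased(Period 0) = 100.0 / 113.1 × 100 = 88.4173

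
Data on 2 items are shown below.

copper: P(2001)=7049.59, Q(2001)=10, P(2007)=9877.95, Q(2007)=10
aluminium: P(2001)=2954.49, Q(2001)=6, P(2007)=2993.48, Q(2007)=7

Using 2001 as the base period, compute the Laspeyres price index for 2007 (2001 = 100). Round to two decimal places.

132.32

Laspeyres price index uses base-period quantities as weights.
ΣP(2007)·Q(2001) = 9877.95×10 + 2993.48×6 = 98779.5 + 17960.88 = 116740.38
ΣP(2001)·Q(2001) = 7049.59×10 + 2954.49×6 = 70495.9 + 17726.94 = 88222.84
Index = 116740.38 / 88222.84 × 100 = 132.3244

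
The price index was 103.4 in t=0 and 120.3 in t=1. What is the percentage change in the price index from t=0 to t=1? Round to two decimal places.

Change = (120.3 − 103.4) / 103.4 × 100
       = 16.9 / 103.4 × 100 = 16.3443%

16.34%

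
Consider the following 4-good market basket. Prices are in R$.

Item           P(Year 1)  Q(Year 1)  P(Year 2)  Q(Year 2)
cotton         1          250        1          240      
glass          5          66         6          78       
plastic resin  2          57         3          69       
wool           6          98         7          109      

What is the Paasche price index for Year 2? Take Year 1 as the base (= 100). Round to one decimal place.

118.0

Paasche price index uses current-period quantities as weights.
ΣP(Year 2)·Q(Year 2) = 1×240 + 6×78 + 3×69 + 7×109 = 240 + 468 + 207 + 763 = 1678
ΣP(Year 1)·Q(Year 2) = 1×240 + 5×78 + 2×69 + 6×109 = 240 + 390 + 138 + 654 = 1422
Index = 1678 / 1422 × 100 = 118.0028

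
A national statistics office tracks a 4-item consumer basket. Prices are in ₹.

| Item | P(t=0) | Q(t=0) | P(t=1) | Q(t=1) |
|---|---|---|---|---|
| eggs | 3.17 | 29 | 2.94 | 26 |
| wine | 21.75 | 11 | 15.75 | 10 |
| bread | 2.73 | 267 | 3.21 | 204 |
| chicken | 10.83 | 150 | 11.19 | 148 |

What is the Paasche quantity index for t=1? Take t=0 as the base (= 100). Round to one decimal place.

91.1

Paasche quantity index uses current-period prices as weights.
ΣP(t=1)·Q(t=1) = 2.94×26 + 15.75×10 + 3.21×204 + 11.19×148 = 76.44 + 157.5 + 654.84 + 1656.12 = 2544.9
ΣP(t=1)·Q(t=0) = 2.94×29 + 15.75×11 + 3.21×267 + 11.19×150 = 85.26 + 173.25 + 857.07 + 1678.5 = 2794.08
Index = 2544.9 / 2794.08 × 100 = 91.0819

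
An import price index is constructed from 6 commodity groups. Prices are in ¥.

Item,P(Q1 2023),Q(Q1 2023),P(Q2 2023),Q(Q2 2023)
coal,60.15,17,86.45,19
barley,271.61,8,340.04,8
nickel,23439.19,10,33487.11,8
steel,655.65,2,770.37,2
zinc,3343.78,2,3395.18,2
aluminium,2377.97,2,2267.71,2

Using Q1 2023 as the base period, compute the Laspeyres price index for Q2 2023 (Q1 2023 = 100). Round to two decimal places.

140.58

Laspeyres price index uses base-period quantities as weights.
ΣP(Q2 2023)·Q(Q1 2023) = 86.45×17 + 340.04×8 + 33487.11×10 + 770.37×2 + 3395.18×2 + 2267.71×2 = 1469.65 + 2720.32 + 334871.1 + 1540.74 + 6790.36 + 4535.42 = 351927.59
ΣP(Q1 2023)·Q(Q1 2023) = 60.15×17 + 271.61×8 + 23439.19×10 + 655.65×2 + 3343.78×2 + 2377.97×2 = 1022.55 + 2172.88 + 234391.9 + 1311.3 + 6687.56 + 4755.94 = 250342.13
Index = 351927.59 / 250342.13 × 100 = 140.5787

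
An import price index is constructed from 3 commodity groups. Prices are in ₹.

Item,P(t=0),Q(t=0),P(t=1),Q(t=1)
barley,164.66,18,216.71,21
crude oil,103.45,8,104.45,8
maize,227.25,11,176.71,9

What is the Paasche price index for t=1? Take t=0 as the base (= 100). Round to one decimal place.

Paasche price index uses current-period quantities as weights.
ΣP(t=1)·Q(t=1) = 216.71×21 + 104.45×8 + 176.71×9 = 4550.91 + 835.6 + 1590.39 = 6976.9
ΣP(t=0)·Q(t=1) = 164.66×21 + 103.45×8 + 227.25×9 = 3457.86 + 827.6 + 2045.25 = 6330.71
Index = 6976.9 / 6330.71 × 100 = 110.2072

110.2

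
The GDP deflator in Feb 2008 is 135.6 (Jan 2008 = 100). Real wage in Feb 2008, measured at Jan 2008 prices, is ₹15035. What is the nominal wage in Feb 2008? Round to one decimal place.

20387.5

Nominal = Real × (Index/100) = 15035 × (135.6/100)
        = 15035 × 1.356 = 20387.4600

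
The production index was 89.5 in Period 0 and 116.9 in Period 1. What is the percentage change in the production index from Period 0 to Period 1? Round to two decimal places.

Change = (116.9 − 89.5) / 89.5 × 100
       = 27.4 / 89.5 × 100 = 30.6145%

30.61%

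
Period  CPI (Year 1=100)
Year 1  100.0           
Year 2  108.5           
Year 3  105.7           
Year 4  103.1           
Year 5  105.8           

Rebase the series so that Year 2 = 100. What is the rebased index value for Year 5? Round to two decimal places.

Rebased(Year 5) = 105.8 / 108.5 × 100 = 97.5115

97.51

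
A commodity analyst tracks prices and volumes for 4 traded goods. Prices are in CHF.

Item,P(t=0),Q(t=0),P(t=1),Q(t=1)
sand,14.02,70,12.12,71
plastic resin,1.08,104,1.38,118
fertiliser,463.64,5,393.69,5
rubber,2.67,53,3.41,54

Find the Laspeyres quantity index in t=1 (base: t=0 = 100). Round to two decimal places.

100.90

Laspeyres quantity index uses base-period prices as weights.
ΣP(t=0)·Q(t=1) = 14.02×71 + 1.08×118 + 463.64×5 + 2.67×54 = 995.42 + 127.44 + 2318.2 + 144.18 = 3585.24
ΣP(t=0)·Q(t=0) = 14.02×70 + 1.08×104 + 463.64×5 + 2.67×53 = 981.4 + 112.32 + 2318.2 + 141.51 = 3553.43
Index = 3585.24 / 3553.43 × 100 = 100.8952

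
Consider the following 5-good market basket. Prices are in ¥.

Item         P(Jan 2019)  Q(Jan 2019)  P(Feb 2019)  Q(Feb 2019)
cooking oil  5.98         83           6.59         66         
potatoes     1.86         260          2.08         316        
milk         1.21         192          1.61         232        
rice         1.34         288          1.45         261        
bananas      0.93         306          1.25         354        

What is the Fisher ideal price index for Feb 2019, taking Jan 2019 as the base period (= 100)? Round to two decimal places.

Laspeyres component (base-period weights):
ΣP(Feb 2019)Q(Jan 2019) = 6.59×83 + 2.08×260 + 1.61×192 + 1.45×288 + 1.25×306 = 546.97 + 540.8 + 309.12 + 417.6 + 382.5 = 2196.99
ΣP(Jan 2019)Q(Jan 2019) = 5.98×83 + 1.86×260 + 1.21×192 + 1.34×288 + 0.93×306 = 496.34 + 483.6 + 232.32 + 385.92 + 284.58 = 1882.76
L = 2196.99 / 1882.76 × 100 = 116.6899
Paasche component (current-period weights):
ΣP(Feb 2019)Q(Feb 2019) = 6.59×66 + 2.08×316 + 1.61×232 + 1.45×261 + 1.25×354 = 434.94 + 657.28 + 373.52 + 378.45 + 442.5 = 2286.69
ΣP(Jan 2019)Q(Feb 2019) = 5.98×66 + 1.86×316 + 1.21×232 + 1.34×261 + 0.93×354 = 394.68 + 587.76 + 280.72 + 349.74 + 329.22 = 1942.12
P = 2286.69 / 1942.12 × 100 = 117.7420
Fisher = √(L × P) = √(116.6899 × 117.7420) = 117.2147

117.21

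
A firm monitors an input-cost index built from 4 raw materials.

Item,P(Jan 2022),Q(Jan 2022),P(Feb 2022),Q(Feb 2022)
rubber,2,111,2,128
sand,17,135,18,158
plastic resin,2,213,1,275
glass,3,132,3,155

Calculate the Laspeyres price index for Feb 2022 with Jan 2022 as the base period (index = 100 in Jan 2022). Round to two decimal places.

97.66

Laspeyres price index uses base-period quantities as weights.
ΣP(Feb 2022)·Q(Jan 2022) = 2×111 + 18×135 + 1×213 + 3×132 = 222 + 2430 + 213 + 396 = 3261
ΣP(Jan 2022)·Q(Jan 2022) = 2×111 + 17×135 + 2×213 + 3×132 = 222 + 2295 + 426 + 396 = 3339
Index = 3261 / 3339 × 100 = 97.6640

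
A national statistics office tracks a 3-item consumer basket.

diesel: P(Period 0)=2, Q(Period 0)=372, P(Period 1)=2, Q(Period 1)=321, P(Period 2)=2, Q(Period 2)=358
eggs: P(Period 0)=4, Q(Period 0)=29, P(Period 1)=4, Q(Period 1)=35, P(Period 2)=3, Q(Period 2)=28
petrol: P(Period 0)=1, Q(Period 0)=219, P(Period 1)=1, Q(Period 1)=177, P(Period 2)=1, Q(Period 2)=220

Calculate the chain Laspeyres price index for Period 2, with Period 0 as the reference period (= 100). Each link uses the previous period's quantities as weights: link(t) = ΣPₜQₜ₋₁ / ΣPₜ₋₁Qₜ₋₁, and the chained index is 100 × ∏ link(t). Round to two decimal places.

96.35

Link Period 0→Period 1:
ΣP(Period 1)Q(Period 0) = 2×372 + 4×29 + 1×219 = 744 + 116 + 219 = 1079
ΣP(Period 0)Q(Period 0) = 2×372 + 4×29 + 1×219 = 744 + 116 + 219 = 1079
link = 1079/1079 = 1.000000
Link Period 1→Period 2:
ΣP(Period 2)Q(Period 1) = 2×321 + 3×35 + 1×177 = 642 + 105 + 177 = 924
ΣP(Period 1)Q(Period 1) = 2×321 + 4×35 + 1×177 = 642 + 140 + 177 = 959
link = 924/959 = 0.963504
Chained index = 100 × 1.000000 × 0.963504 = 96.3504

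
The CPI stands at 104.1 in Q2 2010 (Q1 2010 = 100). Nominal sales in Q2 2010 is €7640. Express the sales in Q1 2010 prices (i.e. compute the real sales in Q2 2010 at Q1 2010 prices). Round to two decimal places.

Real = Nominal ÷ (Index/100) = 7640 ÷ (104.1/100)
     = 7640 ÷ 1.041 = 7339.0970

7339.10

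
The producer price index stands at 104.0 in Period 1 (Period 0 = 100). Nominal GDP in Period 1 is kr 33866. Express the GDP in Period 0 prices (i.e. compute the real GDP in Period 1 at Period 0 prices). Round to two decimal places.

Real = Nominal ÷ (Index/100) = 33866 ÷ (104.0/100)
     = 33866 ÷ 1.040 = 32563.4615

32563.46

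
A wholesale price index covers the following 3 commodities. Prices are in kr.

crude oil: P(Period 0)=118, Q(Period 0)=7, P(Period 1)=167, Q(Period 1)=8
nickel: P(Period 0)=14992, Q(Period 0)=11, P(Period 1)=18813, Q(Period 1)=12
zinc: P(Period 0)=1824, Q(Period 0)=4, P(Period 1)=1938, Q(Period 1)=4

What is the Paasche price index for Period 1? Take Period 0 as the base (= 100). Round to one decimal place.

124.8

Paasche price index uses current-period quantities as weights.
ΣP(Period 1)·Q(Period 1) = 167×8 + 18813×12 + 1938×4 = 1336 + 225756 + 7752 = 234844
ΣP(Period 0)·Q(Period 1) = 118×8 + 14992×12 + 1824×4 = 944 + 179904 + 7296 = 188144
Index = 234844 / 188144 × 100 = 124.8214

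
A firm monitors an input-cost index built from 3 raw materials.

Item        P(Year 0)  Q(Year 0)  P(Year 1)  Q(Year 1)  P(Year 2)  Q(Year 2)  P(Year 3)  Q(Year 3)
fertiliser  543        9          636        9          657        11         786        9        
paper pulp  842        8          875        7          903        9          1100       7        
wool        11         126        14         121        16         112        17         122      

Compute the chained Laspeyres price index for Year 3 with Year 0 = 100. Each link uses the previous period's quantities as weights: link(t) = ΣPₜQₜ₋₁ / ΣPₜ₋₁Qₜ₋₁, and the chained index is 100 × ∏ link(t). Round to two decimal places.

Link Year 0→Year 1:
ΣP(Year 1)Q(Year 0) = 636×9 + 875×8 + 14×126 = 5724 + 7000 + 1764 = 14488
ΣP(Year 0)Q(Year 0) = 543×9 + 842×8 + 11×126 = 4887 + 6736 + 1386 = 13009
link = 14488/13009 = 1.113691
Link Year 1→Year 2:
ΣP(Year 2)Q(Year 1) = 657×9 + 903×7 + 16×121 = 5913 + 6321 + 1936 = 14170
ΣP(Year 1)Q(Year 1) = 636×9 + 875×7 + 14×121 = 5724 + 6125 + 1694 = 13543
link = 14170/13543 = 1.046297
Link Year 2→Year 3:
ΣP(Year 3)Q(Year 2) = 786×11 + 1100×9 + 17×112 = 8646 + 9900 + 1904 = 20450
ΣP(Year 2)Q(Year 2) = 657×11 + 903×9 + 16×112 = 7227 + 8127 + 1792 = 17146
link = 20450/17146 = 1.192698
Chained index = 100 × 1.113691 × 1.046297 × 1.192698 = 138.9793

138.98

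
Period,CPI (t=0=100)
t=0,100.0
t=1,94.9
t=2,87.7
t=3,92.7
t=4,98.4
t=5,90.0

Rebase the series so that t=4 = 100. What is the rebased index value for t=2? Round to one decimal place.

89.1

Rebased(t=2) = 87.7 / 98.4 × 100 = 89.1260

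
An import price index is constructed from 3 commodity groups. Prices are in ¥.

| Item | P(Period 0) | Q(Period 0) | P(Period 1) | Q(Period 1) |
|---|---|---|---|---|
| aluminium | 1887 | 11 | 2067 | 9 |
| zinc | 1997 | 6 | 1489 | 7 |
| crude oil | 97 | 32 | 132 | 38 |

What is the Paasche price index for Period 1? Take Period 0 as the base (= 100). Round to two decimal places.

Paasche price index uses current-period quantities as weights.
ΣP(Period 1)·Q(Period 1) = 2067×9 + 1489×7 + 132×38 = 18603 + 10423 + 5016 = 34042
ΣP(Period 0)·Q(Period 1) = 1887×9 + 1997×7 + 97×38 = 16983 + 13979 + 3686 = 34648
Index = 34042 / 34648 × 100 = 98.2510

98.25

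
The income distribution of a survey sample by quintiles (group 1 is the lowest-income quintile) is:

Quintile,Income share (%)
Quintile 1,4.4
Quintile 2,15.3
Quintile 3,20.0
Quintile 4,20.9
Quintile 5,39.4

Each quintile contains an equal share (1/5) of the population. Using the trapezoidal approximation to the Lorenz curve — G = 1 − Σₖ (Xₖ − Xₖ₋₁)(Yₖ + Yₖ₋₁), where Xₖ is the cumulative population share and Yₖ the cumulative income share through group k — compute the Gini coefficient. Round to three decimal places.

Cumulative income shares Yₖ: 0.0440, 0.1970, 0.3970, 0.6060, 1.0000
Σ (Xₖ−Xₖ₋₁)(Yₖ+Yₖ₋₁) = (1/5)(0.0440+0.0000) + (1/5)(0.1970+0.0440) + (1/5)(0.3970+0.1970) + (1/5)(0.6060+0.3970) + (1/5)(1.0000+0.6060)
  = 0.0088 + 0.0482 + 0.1188 + 0.2006 + 0.3212 = 0.6976
G = 1 − 0.6976 = 0.3024

0.302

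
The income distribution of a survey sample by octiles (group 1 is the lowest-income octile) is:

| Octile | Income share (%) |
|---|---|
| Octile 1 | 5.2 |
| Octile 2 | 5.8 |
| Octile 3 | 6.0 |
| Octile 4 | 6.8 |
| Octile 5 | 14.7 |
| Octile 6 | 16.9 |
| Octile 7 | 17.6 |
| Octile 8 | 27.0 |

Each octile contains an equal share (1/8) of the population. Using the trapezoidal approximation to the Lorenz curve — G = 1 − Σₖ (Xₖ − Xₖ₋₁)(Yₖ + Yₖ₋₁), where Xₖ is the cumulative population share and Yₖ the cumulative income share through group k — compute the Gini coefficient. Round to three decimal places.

Cumulative income shares Yₖ: 0.0520, 0.1100, 0.1700, 0.2380, 0.3850, 0.5540, 0.7300, 1.0000
Σ (Xₖ−Xₖ₋₁)(Yₖ+Yₖ₋₁) = (1/8)(0.0520+0.0000) + (1/8)(0.1100+0.0520) + (1/8)(0.1700+0.1100) + (1/8)(0.2380+0.1700) + (1/8)(0.3850+0.2380) + (1/8)(0.5540+0.3850) + (1/8)(0.7300+0.5540) + (1/8)(1.0000+0.7300)
  = 0.0065 + 0.0203 + 0.0350 + 0.0510 + 0.0779 + 0.1174 + 0.1605 + 0.2162 = 0.6848
G = 1 − 0.6848 = 0.3152

0.315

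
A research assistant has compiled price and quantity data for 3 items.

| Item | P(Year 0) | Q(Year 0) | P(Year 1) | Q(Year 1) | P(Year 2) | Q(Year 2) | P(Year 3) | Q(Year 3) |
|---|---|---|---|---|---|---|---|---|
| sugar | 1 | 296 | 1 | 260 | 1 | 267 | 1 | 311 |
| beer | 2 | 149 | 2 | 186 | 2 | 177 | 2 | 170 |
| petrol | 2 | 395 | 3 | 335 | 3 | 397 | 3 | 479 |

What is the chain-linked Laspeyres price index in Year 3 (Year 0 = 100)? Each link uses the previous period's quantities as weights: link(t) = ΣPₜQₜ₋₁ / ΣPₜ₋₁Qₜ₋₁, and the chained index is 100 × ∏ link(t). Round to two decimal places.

128.54

Link Year 0→Year 1:
ΣP(Year 1)Q(Year 0) = 1×296 + 2×149 + 3×395 = 296 + 298 + 1185 = 1779
ΣP(Year 0)Q(Year 0) = 1×296 + 2×149 + 2×395 = 296 + 298 + 790 = 1384
link = 1779/1384 = 1.285405
Link Year 1→Year 2:
ΣP(Year 2)Q(Year 1) = 1×260 + 2×186 + 3×335 = 260 + 372 + 1005 = 1637
ΣP(Year 1)Q(Year 1) = 1×260 + 2×186 + 3×335 = 260 + 372 + 1005 = 1637
link = 1637/1637 = 1.000000
Link Year 2→Year 3:
ΣP(Year 3)Q(Year 2) = 1×267 + 2×177 + 3×397 = 267 + 354 + 1191 = 1812
ΣP(Year 2)Q(Year 2) = 1×267 + 2×177 + 3×397 = 267 + 354 + 1191 = 1812
link = 1812/1812 = 1.000000
Chained index = 100 × 1.285405 × 1.000000 × 1.000000 = 128.5405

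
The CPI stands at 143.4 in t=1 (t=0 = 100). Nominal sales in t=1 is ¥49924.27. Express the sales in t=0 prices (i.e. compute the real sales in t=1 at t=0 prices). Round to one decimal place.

34814.7

Real = Nominal ÷ (Index/100) = 49924.27 ÷ (143.4/100)
     = 49924.27 ÷ 1.434 = 34814.6932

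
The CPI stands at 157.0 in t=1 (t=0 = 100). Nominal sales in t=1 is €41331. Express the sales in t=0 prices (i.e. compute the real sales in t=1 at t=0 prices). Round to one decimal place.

Real = Nominal ÷ (Index/100) = 41331 ÷ (157.0/100)
     = 41331 ÷ 1.570 = 26325.4777

26325.5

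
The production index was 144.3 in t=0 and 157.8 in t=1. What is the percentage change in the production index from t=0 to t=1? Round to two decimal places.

Change = (157.8 − 144.3) / 144.3 × 100
       = 13.5 / 144.3 × 100 = 9.3555%

9.36%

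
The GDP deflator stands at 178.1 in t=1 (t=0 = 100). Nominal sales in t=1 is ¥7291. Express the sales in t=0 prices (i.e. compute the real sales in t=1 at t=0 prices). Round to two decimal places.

4093.77

Real = Nominal ÷ (Index/100) = 7291 ÷ (178.1/100)
     = 7291 ÷ 1.781 = 4093.7675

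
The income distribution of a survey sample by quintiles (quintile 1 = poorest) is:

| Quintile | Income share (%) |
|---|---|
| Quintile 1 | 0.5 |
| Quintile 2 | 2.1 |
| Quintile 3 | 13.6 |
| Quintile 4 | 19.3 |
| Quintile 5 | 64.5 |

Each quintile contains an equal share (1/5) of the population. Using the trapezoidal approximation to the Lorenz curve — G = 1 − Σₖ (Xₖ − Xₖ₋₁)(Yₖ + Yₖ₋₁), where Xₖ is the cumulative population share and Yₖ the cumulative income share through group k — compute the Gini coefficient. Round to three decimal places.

0.581

Cumulative income shares Yₖ: 0.0050, 0.0260, 0.1620, 0.3550, 1.0000
Σ (Xₖ−Xₖ₋₁)(Yₖ+Yₖ₋₁) = (1/5)(0.0050+0.0000) + (1/5)(0.0260+0.0050) + (1/5)(0.1620+0.0260) + (1/5)(0.3550+0.1620) + (1/5)(1.0000+0.3550)
  = 0.0010 + 0.0062 + 0.0376 + 0.1034 + 0.2710 = 0.4192
G = 1 − 0.4192 = 0.5808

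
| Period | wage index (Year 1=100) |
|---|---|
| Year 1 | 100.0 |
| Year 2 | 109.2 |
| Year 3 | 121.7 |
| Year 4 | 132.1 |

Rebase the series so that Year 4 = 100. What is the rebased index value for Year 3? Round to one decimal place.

92.1

Rebased(Year 3) = 121.7 / 132.1 × 100 = 92.1272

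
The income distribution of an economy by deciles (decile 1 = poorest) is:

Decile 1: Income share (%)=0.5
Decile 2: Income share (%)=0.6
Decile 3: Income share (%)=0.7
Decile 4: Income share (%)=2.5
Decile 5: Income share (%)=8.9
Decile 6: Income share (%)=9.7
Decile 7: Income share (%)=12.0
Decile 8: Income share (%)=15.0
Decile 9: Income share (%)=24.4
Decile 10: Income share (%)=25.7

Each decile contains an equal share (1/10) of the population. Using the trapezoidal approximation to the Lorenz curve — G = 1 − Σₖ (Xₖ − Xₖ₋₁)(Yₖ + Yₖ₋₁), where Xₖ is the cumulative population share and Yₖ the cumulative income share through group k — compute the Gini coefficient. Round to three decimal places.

0.494

Cumulative income shares Yₖ: 0.0050, 0.0110, 0.0180, 0.0430, 0.1320, 0.2290, 0.3490, 0.4990, 0.7430, 1.0000
Σ (Xₖ−Xₖ₋₁)(Yₖ+Yₖ₋₁) = (1/10)(0.0050+0.0000) + (1/10)(0.0110+0.0050) + (1/10)(0.0180+0.0110) + (1/10)(0.0430+0.0180) + (1/10)(0.1320+0.0430) + (1/10)(0.2290+0.1320) + (1/10)(0.3490+0.2290) + (1/10)(0.4990+0.3490) + (1/10)(0.7430+0.4990) + (1/10)(1.0000+0.7430)
  = 0.0005 + 0.0016 + 0.0029 + 0.0061 + 0.0175 + 0.0361 + 0.0578 + 0.0848 + 0.1242 + 0.1743 = 0.5058
G = 1 − 0.5058 = 0.4942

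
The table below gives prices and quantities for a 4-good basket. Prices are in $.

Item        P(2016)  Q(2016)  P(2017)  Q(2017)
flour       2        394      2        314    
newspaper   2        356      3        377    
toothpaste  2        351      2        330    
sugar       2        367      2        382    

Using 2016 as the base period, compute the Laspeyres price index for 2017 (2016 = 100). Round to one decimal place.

112.1

Laspeyres price index uses base-period quantities as weights.
ΣP(2017)·Q(2016) = 2×394 + 3×356 + 2×351 + 2×367 = 788 + 1068 + 702 + 734 = 3292
ΣP(2016)·Q(2016) = 2×394 + 2×356 + 2×351 + 2×367 = 788 + 712 + 702 + 734 = 2936
Index = 3292 / 2936 × 100 = 112.1253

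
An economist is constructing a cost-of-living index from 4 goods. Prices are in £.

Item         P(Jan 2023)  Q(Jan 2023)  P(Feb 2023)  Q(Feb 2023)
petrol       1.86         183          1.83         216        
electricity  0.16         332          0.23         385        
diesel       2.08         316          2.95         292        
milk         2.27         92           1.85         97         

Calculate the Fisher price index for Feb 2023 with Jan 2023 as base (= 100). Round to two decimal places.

119.13

Laspeyres component (base-period weights):
ΣP(Feb 2023)Q(Jan 2023) = 1.83×183 + 0.23×332 + 2.95×316 + 1.85×92 = 334.89 + 76.36 + 932.2 + 170.2 = 1513.65
ΣP(Jan 2023)Q(Jan 2023) = 1.86×183 + 0.16×332 + 2.08×316 + 2.27×92 = 340.38 + 53.12 + 657.28 + 208.84 = 1259.62
L = 1513.65 / 1259.62 × 100 = 120.1672
Paasche component (current-period weights):
ΣP(Feb 2023)Q(Feb 2023) = 1.83×216 + 0.23×385 + 2.95×292 + 1.85×97 = 395.28 + 88.55 + 861.4 + 179.45 = 1524.68
ΣP(Jan 2023)Q(Feb 2023) = 1.86×216 + 0.16×385 + 2.08×292 + 2.27×97 = 401.76 + 61.6 + 607.36 + 220.19 = 1290.91
P = 1524.68 / 1290.91 × 100 = 118.1089
Fisher = √(L × P) = √(120.1672 × 118.1089) = 119.1336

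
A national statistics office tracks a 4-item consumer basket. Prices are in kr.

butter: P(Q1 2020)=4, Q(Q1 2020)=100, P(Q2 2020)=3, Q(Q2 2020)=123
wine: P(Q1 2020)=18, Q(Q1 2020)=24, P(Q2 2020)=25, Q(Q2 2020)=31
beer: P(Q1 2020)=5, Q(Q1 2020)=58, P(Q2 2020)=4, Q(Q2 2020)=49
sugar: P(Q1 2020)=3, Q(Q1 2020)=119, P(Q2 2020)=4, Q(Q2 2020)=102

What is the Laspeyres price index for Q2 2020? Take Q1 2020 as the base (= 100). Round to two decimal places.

108.72

Laspeyres price index uses base-period quantities as weights.
ΣP(Q2 2020)·Q(Q1 2020) = 3×100 + 25×24 + 4×58 + 4×119 = 300 + 600 + 232 + 476 = 1608
ΣP(Q1 2020)·Q(Q1 2020) = 4×100 + 18×24 + 5×58 + 3×119 = 400 + 432 + 290 + 357 = 1479
Index = 1608 / 1479 × 100 = 108.7221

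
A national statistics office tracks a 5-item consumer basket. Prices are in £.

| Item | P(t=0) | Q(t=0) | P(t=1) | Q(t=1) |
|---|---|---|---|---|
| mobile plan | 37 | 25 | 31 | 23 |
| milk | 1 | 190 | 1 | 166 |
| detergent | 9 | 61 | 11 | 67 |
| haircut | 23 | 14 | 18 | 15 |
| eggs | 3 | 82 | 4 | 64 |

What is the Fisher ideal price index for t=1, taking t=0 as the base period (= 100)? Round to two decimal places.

99.29

Laspeyres component (base-period weights):
ΣP(t=1)Q(t=0) = 31×25 + 1×190 + 11×61 + 18×14 + 4×82 = 775 + 190 + 671 + 252 + 328 = 2216
ΣP(t=0)Q(t=0) = 37×25 + 1×190 + 9×61 + 23×14 + 3×82 = 925 + 190 + 549 + 322 + 246 = 2232
L = 2216 / 2232 × 100 = 99.2832
Paasche component (current-period weights):
ΣP(t=1)Q(t=1) = 31×23 + 1×166 + 11×67 + 18×15 + 4×64 = 713 + 166 + 737 + 270 + 256 = 2142
ΣP(t=0)Q(t=1) = 37×23 + 1×166 + 9×67 + 23×15 + 3×64 = 851 + 166 + 603 + 345 + 192 = 2157
P = 2142 / 2157 × 100 = 99.3046
Fisher = √(L × P) = √(99.2832 × 99.3046) = 99.2939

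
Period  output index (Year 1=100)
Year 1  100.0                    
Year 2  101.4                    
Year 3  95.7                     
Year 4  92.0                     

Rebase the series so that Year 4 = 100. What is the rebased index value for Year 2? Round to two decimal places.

110.22

Rebased(Year 2) = 101.4 / 92.0 × 100 = 110.2174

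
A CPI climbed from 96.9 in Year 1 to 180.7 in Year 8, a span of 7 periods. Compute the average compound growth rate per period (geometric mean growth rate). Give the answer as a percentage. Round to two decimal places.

Growth factor = (180.7/96.9)^(1/7) = (1.864809)^(1/7) = 1.093105
Growth rate = 1.093105 − 1 = 0.093105 = 9.3105%

9.31%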